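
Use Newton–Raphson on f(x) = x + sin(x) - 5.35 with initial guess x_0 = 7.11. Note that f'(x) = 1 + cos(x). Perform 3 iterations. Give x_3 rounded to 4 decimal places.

x_0 = 7.110000: f = 2.495778, f' = 1.677223 → x_1 = 7.110000 - (2.495778)/(1.677223) = 5.621958
x_1 = 5.621958: f = -0.342128, f' = 1.789239 → x_2 = 5.621958 - (-0.342128)/(1.789239) = 5.813172
x_2 = 5.813172: f = 0.010274, f' = 1.891562 → x_3 = 5.813172 - (0.010274)/(1.891562) = 5.807741

5.8077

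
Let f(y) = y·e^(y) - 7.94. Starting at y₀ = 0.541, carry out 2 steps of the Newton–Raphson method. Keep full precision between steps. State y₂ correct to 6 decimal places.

f'(y) = (y + 1)·e^(y)
y_0 = 0.541000: f = -7.010711, f' = 2.647012 → y_1 = 0.541000 - (-7.010711)/(2.647012) = 3.189538
y_1 = 3.189538: f = 69.493038, f' = 101.710236 → y_2 = 3.189538 - (69.493038)/(101.710236) = 2.506292

2.506292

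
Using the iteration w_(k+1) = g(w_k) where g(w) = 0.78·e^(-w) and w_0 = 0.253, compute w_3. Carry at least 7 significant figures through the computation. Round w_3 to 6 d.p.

0.509602

w_1 = g(0.253000) = 0.605645
w_2 = g(0.605645) = 0.425663
w_3 = g(0.425663) = 0.509602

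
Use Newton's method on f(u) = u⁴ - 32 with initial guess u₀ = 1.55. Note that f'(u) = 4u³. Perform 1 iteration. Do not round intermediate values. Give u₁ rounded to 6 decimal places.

u_0 = 1.550000: f = -26.227994, f' = 14.895500 → u_1 = 1.550000 - (-26.227994)/(14.895500) = 3.310800

3.310800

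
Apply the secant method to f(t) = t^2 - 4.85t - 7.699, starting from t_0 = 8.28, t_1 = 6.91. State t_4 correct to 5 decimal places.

f(t_0) = 20.701400, f(t_1) = 6.535600
t_2 = 6.910000 - (6.535600)·(6.910000 - 8.280000)/(6.535600 - (20.701400)) = 6.277930; f(t_2) = 1.265447
t_3 = 6.277930 - (1.265447)·(6.277930 - 6.910000)/(1.265447 - (6.535600)) = 6.126160; f(t_3) = 0.118963
t_4 = 6.126160 - (0.118963)·(6.126160 - 6.277930)/(0.118963 - (1.265447)) = 6.110412; f(t_4) = 0.002638

6.11041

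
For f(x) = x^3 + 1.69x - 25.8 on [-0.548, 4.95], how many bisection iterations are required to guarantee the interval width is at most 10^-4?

Initial width b − a = 4.95 − -0.548 = 5.498000.
After n steps the width is (b−a)/2^n; need (b−a)/2^n ≤ 10^-4.
So n ≥ log₂(5.498000/10^-4) = log₂(54980.0000) ≈ 15.7466.
Hence n = 16.

16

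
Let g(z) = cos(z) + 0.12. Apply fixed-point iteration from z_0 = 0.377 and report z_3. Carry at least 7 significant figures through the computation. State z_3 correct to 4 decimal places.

0.9352

z_1 = g(0.377000) = 1.049773
z_2 = g(1.049773) = 0.617768
z_3 = g(0.617768) = 0.935173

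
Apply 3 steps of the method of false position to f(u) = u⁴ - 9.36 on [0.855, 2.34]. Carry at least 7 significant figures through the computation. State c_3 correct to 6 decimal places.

1.666811

f(0.855000) = -8.825602, f(2.340000) = 20.622195
step 1: c = 1.300059, f(c) = -6.503378 < 0 → new bracket [1.300059, 2.340000]
step 2: c = 1.549386, f(c) = -3.597134 < 0 → new bracket [1.549386, 2.340000]
step 3: c = 1.666811, f(c) = -1.641285 < 0 → new bracket [1.666811, 2.340000]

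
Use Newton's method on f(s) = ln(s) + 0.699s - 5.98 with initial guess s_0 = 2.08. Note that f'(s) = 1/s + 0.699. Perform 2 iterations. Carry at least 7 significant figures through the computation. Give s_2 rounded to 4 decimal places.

5.9844

Newton update: s ← s − f(s)/f'(s).
s_0 = 2.080000: f = -3.793712, f' = 1.179769 → s_1 = 2.080000 - (-3.793712)/(1.179769) = 5.295639
s_1 = 5.295639: f = -0.611465, f' = 0.887835 → s_2 = 5.295639 - (-0.611465)/(0.887835) = 5.984354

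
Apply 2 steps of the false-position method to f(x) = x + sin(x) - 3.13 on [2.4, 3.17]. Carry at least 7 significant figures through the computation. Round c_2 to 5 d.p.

f(2.400000) = -0.054537, f(3.170000) = 0.011596
step 1: c = 3.034980, f(c) = 0.011391 > 0 → new bracket [2.400000, 3.034980]
step 2: c = 2.925270, f(c) = 0.009909 > 0 → new bracket [2.400000, 2.925270]

2.92527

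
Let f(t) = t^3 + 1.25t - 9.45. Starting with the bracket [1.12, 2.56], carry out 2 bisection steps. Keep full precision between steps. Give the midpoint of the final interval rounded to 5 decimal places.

2.02000

f(1.120000) = -6.645072, f(2.560000) = 10.527216 (opposite signs)
step 1: m = 1.840000, f(m) = -0.920496 < 0 → root in [1.840000, 2.560000]
step 2: m = 2.200000, f(m) = 3.948000 > 0 → root in [1.840000, 2.200000]
Midpoint of [1.840000, 2.200000] = 2.020000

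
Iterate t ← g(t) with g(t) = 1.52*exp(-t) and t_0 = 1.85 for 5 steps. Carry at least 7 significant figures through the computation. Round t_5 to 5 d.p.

t_1 = g(1.850000) = 0.239000
t_2 = g(0.239000) = 1.196870
t_3 = g(1.196870) = 0.459250
t_4 = g(0.459250) = 0.960271
t_5 = g(0.960271) = 0.581840

0.58184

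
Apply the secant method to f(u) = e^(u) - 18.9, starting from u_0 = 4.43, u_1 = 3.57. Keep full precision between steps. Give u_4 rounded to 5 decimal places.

2.95332

f(u_0) = 65.031417, f(u_1) = 16.616593
u_2 = 3.570000 - (16.616593)·(3.570000 - 4.430000)/(16.616593 - (65.031417)) = 3.274837; f(u_2) = 7.538913
u_3 = 3.274837 - (7.538913)·(3.274837 - 3.570000)/(7.538913 - (16.616593)) = 3.029707; f(u_3) = 1.791174
u_4 = 3.029707 - (1.791174)·(3.029707 - 3.274837)/(1.791174 - (7.538913)) = 2.953317; f(u_4) = 0.269437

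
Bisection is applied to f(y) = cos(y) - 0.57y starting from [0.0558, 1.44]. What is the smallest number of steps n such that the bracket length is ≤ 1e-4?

14

Initial width b − a = 1.44 − 0.0558 = 1.384200.
After n steps the width is (b−a)/2^n; need (b−a)/2^n ≤ 1e-4.
So n ≥ log₂(1.384200/1e-4) = log₂(13842.0000) ≈ 13.7568.
Hence n = 14.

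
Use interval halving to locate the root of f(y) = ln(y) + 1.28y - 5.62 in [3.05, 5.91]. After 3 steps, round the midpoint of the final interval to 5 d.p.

f(3.050000) = -0.600858, f(5.910000) = 3.721446 (opposite signs)
step 1: m = 4.480000, f(m) = 1.614023 > 0 → root in [3.050000, 4.480000]
step 2: m = 3.765000, f(m) = 0.524948 > 0 → root in [3.050000, 3.765000]
step 3: m = 3.407500, f(m) = -0.032421 < 0 → root in [3.407500, 3.765000]
Midpoint of [3.407500, 3.765000] = 3.586250

3.58625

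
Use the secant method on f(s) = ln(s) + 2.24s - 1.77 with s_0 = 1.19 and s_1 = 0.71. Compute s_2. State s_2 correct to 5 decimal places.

f(s_0) = 1.069553, f(s_1) = -0.522090
s_2 = 0.710000 - (-0.522090)·(0.710000 - 1.190000)/(-0.522090 - (1.069553)) = 0.867449; f(s_2) = 0.030889

0.86745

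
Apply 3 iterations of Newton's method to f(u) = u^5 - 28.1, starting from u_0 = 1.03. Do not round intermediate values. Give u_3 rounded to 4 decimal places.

f'(u) = 5u^4
u_0 = 1.030000: f = -26.940726, f' = 5.627544 → u_1 = 1.030000 - (-26.940726)/(5.627544) = 5.817297
u_1 = 5.817297: f = 6633.925086, f' = 5726.048409 → u_2 = 5.817297 - (6633.925086)/(5726.048409) = 4.658745
u_2 = 4.658745: f = 2166.446439, f' = 2355.297791 → u_3 = 4.658745 - (2166.446439)/(2355.297791) = 3.738927

3.7389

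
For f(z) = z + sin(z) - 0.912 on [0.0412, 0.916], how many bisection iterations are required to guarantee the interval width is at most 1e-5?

17

Initial width b − a = 0.916 − 0.0412 = 0.874800.
After n steps the width is (b−a)/2^n; need (b−a)/2^n ≤ 1e-5.
So n ≥ log₂(0.874800/1e-5) = log₂(87480.0000) ≈ 16.4167.
Hence n = 17.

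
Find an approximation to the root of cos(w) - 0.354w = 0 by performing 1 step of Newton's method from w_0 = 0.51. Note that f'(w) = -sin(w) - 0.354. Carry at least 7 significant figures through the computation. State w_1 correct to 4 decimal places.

1.3319

w_0 = 0.510000: f = 0.692205, f' = -0.842177 → w_1 = 0.510000 - (0.692205)/(-0.842177) = 1.331923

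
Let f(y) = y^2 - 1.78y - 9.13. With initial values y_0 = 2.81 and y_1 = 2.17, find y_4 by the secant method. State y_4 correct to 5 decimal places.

4.01217

Secant update: y_(k+1) = y_k − f(y_k)·(y_k − y_(k-1))/(f(y_k) − f(y_(k-1))).
f(y_0) = -6.235700, f(y_1) = -8.283700
y_2 = 2.170000 - (-8.283700)·(2.170000 - 2.810000)/(-8.283700 - (-6.235700)) = 4.758656; f(y_2) = 5.044401
y_3 = 4.758656 - (5.044401)·(4.758656 - 2.170000)/(5.044401 - (-8.283700)) = 3.778905; f(y_3) = -1.576327
y_4 = 3.778905 - (-1.576327)·(3.778905 - 4.758656)/(-1.576327 - (5.044401)) = 4.012174; f(y_4) = -0.174131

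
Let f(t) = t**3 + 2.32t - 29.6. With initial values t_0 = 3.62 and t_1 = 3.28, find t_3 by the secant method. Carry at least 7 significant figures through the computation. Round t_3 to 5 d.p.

f(t_0) = 26.236328, f(t_1) = 13.297152
t_2 = 3.280000 - (13.297152)·(3.280000 - 3.620000)/(13.297152 - (26.236328)) = 2.930594; f(t_2) = 2.368024
t_3 = 2.930594 - (2.368024)·(2.930594 - 3.280000)/(2.368024 - (13.297152)) = 2.854887; f(t_3) = 0.291760

2.85489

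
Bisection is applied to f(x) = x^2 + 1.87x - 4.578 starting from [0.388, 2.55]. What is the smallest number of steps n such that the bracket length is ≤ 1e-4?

Initial width b − a = 2.55 − 0.388 = 2.162000.
After n steps the width is (b−a)/2^n; need (b−a)/2^n ≤ 1e-4.
So n ≥ log₂(2.162000/1e-4) = log₂(21620.0000) ≈ 14.4001.
Hence n = 15.

15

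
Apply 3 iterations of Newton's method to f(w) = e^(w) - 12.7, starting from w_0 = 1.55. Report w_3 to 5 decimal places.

f'(w) = e^(w)
w_0 = 1.550000: f = -7.988530, f' = 4.711470 → w_1 = 1.550000 - (-7.988530)/(4.711470) = 3.245549
w_1 = 3.245549: f = 12.975809, f' = 25.675809 → w_2 = 3.245549 - (12.975809)/(25.675809) = 2.740178
w_2 = 2.740178: f = 2.789746, f' = 15.489746 → w_3 = 2.740178 - (2.789746)/(15.489746) = 2.560076

2.56008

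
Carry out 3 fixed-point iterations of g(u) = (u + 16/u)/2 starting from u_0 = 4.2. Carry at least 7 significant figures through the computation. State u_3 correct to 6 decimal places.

u_1 = g(4.200000) = 4.004762
u_2 = g(4.004762) = 4.000003
u_3 = g(4.000003) = 4.000000

4.000000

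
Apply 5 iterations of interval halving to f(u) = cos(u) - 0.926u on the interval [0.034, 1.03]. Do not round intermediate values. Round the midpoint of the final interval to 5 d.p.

f(0.034000) = 0.967938, f(1.030000) = -0.438961 (opposite signs)
step 1: m = 0.532000, f(m) = 0.369162 > 0 → root in [0.532000, 1.030000]
step 2: m = 0.781000, f(m) = -0.012996 < 0 → root in [0.532000, 0.781000]
step 3: m = 0.656500, f(m) = 0.184214 > 0 → root in [0.656500, 0.781000]
step 4: m = 0.718750, f(m) = 0.087067 > 0 → root in [0.718750, 0.781000]
step 5: m = 0.749875, f(m) = 0.037390 > 0 → root in [0.749875, 0.781000]
Midpoint of [0.749875, 0.781000] = 0.765437

0.76544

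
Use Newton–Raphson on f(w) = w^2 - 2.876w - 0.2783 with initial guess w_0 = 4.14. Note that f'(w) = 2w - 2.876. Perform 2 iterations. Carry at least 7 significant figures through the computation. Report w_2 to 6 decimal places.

2.987703

w_0 = 4.140000: f = 4.954660, f' = 5.404000 → w_1 = 4.140000 - (4.954660)/(5.404000) = 3.223150
w_1 = 3.223150: f = 0.840615, f' = 3.570299 → w_2 = 3.223150 - (0.840615)/(3.570299) = 2.987703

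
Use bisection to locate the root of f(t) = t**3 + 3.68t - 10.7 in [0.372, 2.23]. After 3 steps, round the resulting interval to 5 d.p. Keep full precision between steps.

[1.53325, 1.76550]

f(0.372000) = -9.279561, f(2.230000) = 8.595967 (opposite signs)
step 1: m = 1.301000, f(m) = -3.710246 < 0 → root in [1.301000, 2.230000]
step 2: m = 1.765500, f(m) = 1.300086 > 0 → root in [1.301000, 1.765500]
step 3: m = 1.533250, f(m) = -1.453191 < 0 → root in [1.533250, 1.765500]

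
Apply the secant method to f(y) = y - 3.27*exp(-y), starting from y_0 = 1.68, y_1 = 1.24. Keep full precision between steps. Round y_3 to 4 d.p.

1.0953

f(y_0) = 1.070557, f(y_1) = 0.293714
y_2 = 1.240000 - (0.293714)·(1.240000 - 1.680000)/(0.293714 - (1.070557)) = 1.073642; f(y_2) = -0.043918
y_3 = 1.073642 - (-0.043918)·(1.073642 - 1.240000)/(-0.043918 - (0.293714)) = 1.095281; f(y_3) = 0.001645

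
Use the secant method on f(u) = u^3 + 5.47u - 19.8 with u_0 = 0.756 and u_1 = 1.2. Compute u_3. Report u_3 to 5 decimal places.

f(u_0) = -15.232599, f(u_1) = -11.508000
u_2 = 1.200000 - (-11.508000)·(1.200000 - 0.756000)/(-11.508000 - (-15.232599)) = 2.571840; f(u_2) = 11.279032
u_3 = 2.571840 - (11.279032)·(2.571840 - 1.200000)/(11.279032 - (-11.508000)) = 1.892812; f(u_3) = -2.664870

1.89281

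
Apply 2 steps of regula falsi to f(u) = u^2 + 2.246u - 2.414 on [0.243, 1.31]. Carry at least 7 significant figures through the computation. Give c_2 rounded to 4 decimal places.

False-position update: c = (a·f(b) − b·f(a))/(f(b) − f(a)); replace the endpoint whose sign matches f(c).
f(0.243000) = -1.809173, f(1.310000) = 2.244360
step 1: c = 0.719223, f(c) = -0.281342 < 0 → new bracket [0.719223, 1.310000]
step 2: c = 0.785031, f(c) = -0.034547 < 0 → new bracket [0.785031, 1.310000]

0.7850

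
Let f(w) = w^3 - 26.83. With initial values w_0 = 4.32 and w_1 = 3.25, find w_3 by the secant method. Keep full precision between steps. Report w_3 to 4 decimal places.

3.0003

Secant update: w_(k+1) = w_k − f(w_k)·(w_k − w_(k-1))/(f(w_k) − f(w_(k-1))).
f(w_0) = 53.791568, f(w_1) = 7.498125
w_2 = 3.250000 - (7.498125)·(3.250000 - 4.320000)/(7.498125 - (53.791568)) = 3.076693; f(w_2) = 2.294089
w_3 = 3.076693 - (2.294089)·(3.076693 - 3.250000)/(2.294089 - (7.498125)) = 3.000294; f(w_3) = 0.177933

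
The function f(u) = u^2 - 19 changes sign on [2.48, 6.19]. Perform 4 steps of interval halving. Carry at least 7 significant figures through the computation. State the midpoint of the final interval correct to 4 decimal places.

f(2.480000) = -12.849600, f(6.190000) = 19.316100 (opposite signs)
step 1: m = 4.335000, f(m) = -0.207775 < 0 → root in [4.335000, 6.190000]
step 2: m = 5.262500, f(m) = 8.693906 > 0 → root in [4.335000, 5.262500]
step 3: m = 4.798750, f(m) = 4.028002 > 0 → root in [4.335000, 4.798750]
step 4: m = 4.566875, f(m) = 1.856347 > 0 → root in [4.335000, 4.566875]
Midpoint of [4.335000, 4.566875] = 4.450938

4.4509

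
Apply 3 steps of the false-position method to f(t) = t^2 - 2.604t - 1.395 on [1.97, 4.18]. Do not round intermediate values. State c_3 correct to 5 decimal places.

3.03776

f(1.970000) = -2.643980, f(4.180000) = 5.192680
step 1: c = 2.715623, f(c) = -1.091873 < 0 → new bracket [2.715623, 4.180000]
step 2: c = 2.970043, f(c) = -0.307837 < 0 → new bracket [2.970043, 4.180000]
step 3: c = 3.037758, f(c) = -0.077347 < 0 → new bracket [3.037758, 4.180000]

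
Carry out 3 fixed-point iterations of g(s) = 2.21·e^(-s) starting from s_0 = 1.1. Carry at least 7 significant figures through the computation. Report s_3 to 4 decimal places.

s_1 = g(1.100000) = 0.735645
s_2 = g(0.735645) = 1.059024
s_3 = g(1.059024) = 0.766415

0.7664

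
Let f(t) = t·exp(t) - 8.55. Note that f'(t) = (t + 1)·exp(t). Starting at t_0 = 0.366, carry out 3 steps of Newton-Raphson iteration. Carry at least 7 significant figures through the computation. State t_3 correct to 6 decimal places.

t_0 = 0.366000: f = -8.022244, f' = 1.969711 → t_1 = 0.366000 - (-8.022244)/(1.969711) = 4.438803
t_1 = 4.438803: f = 367.299122, f' = 460.522652 → t_2 = 4.438803 - (367.299122)/(460.522652) = 3.641233
t_2 = 3.641233: f = 130.322357, f' = 177.011185 → t_3 = 3.641233 - (130.322357)/(177.011185) = 2.904995

2.904995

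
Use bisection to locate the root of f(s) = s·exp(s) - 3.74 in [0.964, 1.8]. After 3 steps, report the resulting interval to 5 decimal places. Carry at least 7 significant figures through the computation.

f(0.964000) = -1.212234, f(1.800000) = 7.149365 (opposite signs)
step 1: m = 1.382000, f(m) = 1.764312 > 0 → root in [0.964000, 1.382000]
step 2: m = 1.173000, f(m) = 0.050753 > 0 → root in [0.964000, 1.173000]
step 3: m = 1.068500, f(m) = -0.629586 < 0 → root in [1.068500, 1.173000]

[1.06850, 1.17300]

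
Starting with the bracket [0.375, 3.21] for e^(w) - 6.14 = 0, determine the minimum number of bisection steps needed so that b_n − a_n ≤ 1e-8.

29

Initial width b − a = 3.21 − 0.375 = 2.835000.
After n steps the width is (b−a)/2^n; need (b−a)/2^n ≤ 1e-8.
So n ≥ log₂(2.835000/1e-8) = log₂(283500000.0000) ≈ 28.0788.
Hence n = 29.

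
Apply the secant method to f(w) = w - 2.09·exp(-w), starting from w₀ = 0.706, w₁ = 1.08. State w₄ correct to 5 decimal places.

0.87299

f(w_0) = -0.325655, f(w_1) = 0.370245
w_2 = 1.080000 - (0.370245)·(1.080000 - 0.706000)/(0.370245 - (-0.325655)) = 0.881018; f(w_2) = 0.015003
w_3 = 0.881018 - (0.015003)·(0.881018 - 1.080000)/(0.015003 - (0.370245)) = 0.872614; f(w_3) = -0.000709
w_4 = 0.872614 - (-0.000709)·(0.872614 - 0.881018)/(-0.000709 - (0.015003)) = 0.872993; f(w_4) = 0.000001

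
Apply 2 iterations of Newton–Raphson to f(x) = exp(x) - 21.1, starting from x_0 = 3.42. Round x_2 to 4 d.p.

f'(x) = exp(x)
x_0 = 3.420000: f = 9.469415, f' = 30.569415 → x_1 = 3.420000 - (9.469415)/(30.569415) = 3.110232
x_1 = 3.110232: f = 1.326255, f' = 22.426255 → x_2 = 3.110232 - (1.326255)/(22.426255) = 3.051094

3.0511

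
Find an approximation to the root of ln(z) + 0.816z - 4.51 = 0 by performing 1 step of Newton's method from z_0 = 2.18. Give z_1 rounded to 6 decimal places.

f'(z) = 1/z + 0.816
z_0 = 2.180000: f = -1.951795, f' = 1.274716 → z_1 = 2.180000 - (-1.951795)/(1.274716) = 3.711161

3.711161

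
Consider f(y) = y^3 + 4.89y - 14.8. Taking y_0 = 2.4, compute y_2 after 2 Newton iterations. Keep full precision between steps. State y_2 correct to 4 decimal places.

Newton update: y ← y − f(y)/f'(y).
f'(y) = 3y^2 + 4.89
y_0 = 2.400000: f = 10.760000, f' = 22.170000 → y_1 = 2.400000 - (10.760000)/(22.170000) = 1.914659
y_1 = 1.914659: f = 1.581675, f' = 15.887762 → y_2 = 1.914659 - (1.581675)/(15.887762) = 1.815106

1.8151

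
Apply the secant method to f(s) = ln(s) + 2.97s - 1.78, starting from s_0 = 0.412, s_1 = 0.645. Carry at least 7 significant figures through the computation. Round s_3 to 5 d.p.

0.71305

f(s_0) = -1.443092, f(s_1) = -0.302855
s_2 = 0.645000 - (-0.302855)·(0.645000 - 0.412000)/(-0.302855 - (-1.443092)) = 0.706886; f(s_2) = -0.027433
s_3 = 0.706886 - (-0.027433)·(0.706886 - 0.645000)/(-0.027433 - (-0.302855)) = 0.713050; f(s_3) = -0.000443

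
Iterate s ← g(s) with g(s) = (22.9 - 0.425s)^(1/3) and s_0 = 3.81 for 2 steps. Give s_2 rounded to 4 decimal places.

2.7902

s_1 = g(3.810000) = 2.771165
s_2 = g(2.771165) = 2.790198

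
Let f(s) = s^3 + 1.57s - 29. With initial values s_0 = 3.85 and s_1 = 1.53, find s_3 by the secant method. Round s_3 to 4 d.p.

3.2031

f(s_0) = 34.111125, f(s_1) = -23.016323
s_2 = 1.530000 - (-23.016323)·(1.530000 - 3.850000)/(-23.016323 - (34.111125)) = 2.464715; f(s_2) = -10.157702
s_3 = 2.464715 - (-10.157702)·(2.464715 - 1.530000)/(-10.157702 - (-23.016323)) = 3.203095; f(s_3) = 8.892036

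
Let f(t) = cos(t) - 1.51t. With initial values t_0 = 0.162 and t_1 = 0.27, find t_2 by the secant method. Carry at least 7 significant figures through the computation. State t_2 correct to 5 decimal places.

f(t_0) = 0.742287, f(t_1) = 0.556071
t_2 = 0.270000 - (0.556071)·(0.270000 - 0.162000)/(0.556071 - (0.742287)) = 0.592506; f(t_2) = -0.065140

0.59251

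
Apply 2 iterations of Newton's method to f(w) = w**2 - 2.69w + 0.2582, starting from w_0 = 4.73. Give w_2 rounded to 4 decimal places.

2.7093

Newton update: w ← w − f(w)/f'(w).
f'(w) = 2w - 2.69
w_0 = 4.730000: f = 9.907400, f' = 6.770000 → w_1 = 4.730000 - (9.907400)/(6.770000) = 3.266573
w_1 = 3.266573: f = 2.141618, f' = 3.843146 → w_2 = 3.266573 - (2.141618)/(3.843146) = 2.709317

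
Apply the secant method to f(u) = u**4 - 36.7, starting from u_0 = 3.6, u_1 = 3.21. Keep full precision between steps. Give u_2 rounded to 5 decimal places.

Secant update: u_(k+1) = u_k − f(u_k)·(u_k − u_(k-1))/(f(u_k) − f(u_(k-1))).
f(u_0) = 131.261600, f(u_1) = 69.474477
u_2 = 3.210000 - (69.474477)·(3.210000 - 3.600000)/(69.474477 - (131.261600)) = 2.771477; f(u_2) = 22.299103

2.77148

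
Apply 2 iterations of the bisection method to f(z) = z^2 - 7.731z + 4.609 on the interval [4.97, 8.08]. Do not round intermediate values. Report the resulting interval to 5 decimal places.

f(4.970000) = -9.113170, f(8.080000) = 7.428920 (opposite signs)
step 1: m = 6.525000, f(m) = -3.260150 < 0 → root in [6.525000, 8.080000]
step 2: m = 7.302500, f(m) = 1.479879 > 0 → root in [6.525000, 7.302500]

[6.52500, 7.30250]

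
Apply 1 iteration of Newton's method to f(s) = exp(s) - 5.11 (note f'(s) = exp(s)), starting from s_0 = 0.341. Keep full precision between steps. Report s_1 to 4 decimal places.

s_0 = 0.341000: f = -3.703647, f' = 1.406353 → s_1 = 0.341000 - (-3.703647)/(1.406353) = 2.974511

2.9745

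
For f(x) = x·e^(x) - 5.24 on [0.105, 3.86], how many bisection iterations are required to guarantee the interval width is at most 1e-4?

16

Initial width b − a = 3.86 − 0.105 = 3.755000.
After n steps the width is (b−a)/2^n; need (b−a)/2^n ≤ 1e-4.
So n ≥ log₂(3.755000/1e-4) = log₂(37550.0000) ≈ 15.1965.
Hence n = 16.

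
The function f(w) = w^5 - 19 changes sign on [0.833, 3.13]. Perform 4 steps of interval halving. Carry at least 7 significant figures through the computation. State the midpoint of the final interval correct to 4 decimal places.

1.7662

f(0.833000) = -18.598926, f(3.130000) = 281.415051 (opposite signs)
step 1: m = 1.981500, f(m) = 11.547128 > 0 → root in [0.833000, 1.981500]
step 2: m = 1.407250, f(m) = -13.481052 < 0 → root in [1.407250, 1.981500]
step 3: m = 1.694375, f(m) = -5.034783 < 0 → root in [1.694375, 1.981500]
step 4: m = 1.837938, f(m) = 1.972669 > 0 → root in [1.694375, 1.837938]
Midpoint of [1.694375, 1.837938] = 1.766156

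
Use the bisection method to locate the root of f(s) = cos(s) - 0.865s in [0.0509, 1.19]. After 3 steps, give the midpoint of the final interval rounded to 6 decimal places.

f(0.050900) = 0.954676, f(1.190000) = -0.657690 (opposite signs)
step 1: m = 0.620450, f(m) = 0.276928 > 0 → root in [0.620450, 1.190000]
step 2: m = 0.905225, f(m) = -0.165511 < 0 → root in [0.620450, 0.905225]
step 3: m = 0.762837, f(m) = 0.063024 > 0 → root in [0.762837, 0.905225]
Midpoint of [0.762837, 0.905225] = 0.834031

0.834031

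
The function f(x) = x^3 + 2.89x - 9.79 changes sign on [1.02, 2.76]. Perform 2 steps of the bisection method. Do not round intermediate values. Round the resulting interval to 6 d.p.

[1.455000, 1.890000]

f(1.020000) = -5.780992, f(2.760000) = 19.210976 (opposite signs)
step 1: m = 1.890000, f(m) = 2.423369 > 0 → root in [1.020000, 1.890000]
step 2: m = 1.455000, f(m) = -2.504779 < 0 → root in [1.455000, 1.890000]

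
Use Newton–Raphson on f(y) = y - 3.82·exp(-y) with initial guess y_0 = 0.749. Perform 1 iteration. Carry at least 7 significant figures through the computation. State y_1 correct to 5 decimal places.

Newton update: y ← y − f(y)/f'(y).
f'(y) = 1 + 3.82·exp(-y)
y_0 = 0.749000: f = -1.057246, f' = 2.806246 → y_1 = 0.749000 - (-1.057246)/(2.806246) = 1.125747

1.12575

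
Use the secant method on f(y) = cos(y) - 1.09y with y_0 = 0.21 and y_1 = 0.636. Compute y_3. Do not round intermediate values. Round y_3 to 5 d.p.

f(y_0) = 0.749131, f(y_1) = 0.111238
y_2 = 0.636000 - (0.111238)·(0.636000 - 0.210000)/(0.111238 - (0.749131)) = 0.710287; f(y_2) = -0.016039
y_3 = 0.710287 - (-0.016039)·(0.710287 - 0.636000)/(-0.016039 - (0.111238)) = 0.700926; f(y_3) = 0.000236

0.70093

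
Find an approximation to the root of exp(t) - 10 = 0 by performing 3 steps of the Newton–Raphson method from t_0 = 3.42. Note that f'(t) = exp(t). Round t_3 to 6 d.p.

t_0 = 3.420000: f = 20.569415, f' = 30.569415 → t_1 = 3.420000 - (20.569415)/(30.569415) = 2.747124
t_1 = 2.747124: f = 5.597714, f' = 15.597714 → t_2 = 2.747124 - (5.597714)/(15.597714) = 2.388244
t_2 = 2.388244: f = 0.894346, f' = 10.894346 → t_3 = 2.388244 - (0.894346)/(10.894346) = 2.306151

2.306151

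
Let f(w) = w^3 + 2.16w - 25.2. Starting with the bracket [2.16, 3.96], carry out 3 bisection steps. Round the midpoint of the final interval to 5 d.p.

f(2.160000) = -10.456704, f(3.960000) = 45.452736 (opposite signs)
step 1: m = 3.060000, f(m) = 10.062216 > 0 → root in [2.160000, 3.060000]
step 2: m = 2.610000, f(m) = -1.782819 < 0 → root in [2.610000, 3.060000]
step 3: m = 2.835000, f(m) = 3.709133 > 0 → root in [2.610000, 2.835000]
Midpoint of [2.610000, 2.835000] = 2.722500

2.72250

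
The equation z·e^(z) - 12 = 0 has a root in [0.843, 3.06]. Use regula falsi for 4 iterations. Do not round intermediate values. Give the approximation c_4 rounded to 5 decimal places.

1.70496

f(0.843000) = -10.041436, f(3.060000) = 53.262325
step 1: c = 1.194667, f(c) = -8.054660 < 0 → new bracket [1.194667, 3.060000]
step 2: c = 1.439699, f(c) = -5.925294 < 0 → new bracket [1.439699, 3.060000]
step 3: c = 1.601908, f(c) = -4.050542 < 0 → new bracket [1.601908, 3.060000]
step 4: c = 1.704958, f(c) = -2.620767 < 0 → new bracket [1.704958, 3.060000]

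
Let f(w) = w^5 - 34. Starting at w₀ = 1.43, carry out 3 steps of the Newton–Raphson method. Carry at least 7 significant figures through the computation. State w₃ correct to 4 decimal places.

2.0954

f'(w) = 5w⁴
w_0 = 1.430000: f = -28.020289, f' = 20.908080 → w_1 = 1.430000 - (-28.020289)/(20.908080) = 2.770166
w_1 = 2.770166: f = 129.128048, f' = 294.437360 → w_2 = 2.770166 - (129.128048)/(294.437360) = 2.331607
w_2 = 2.331607: f = 34.909118, f' = 147.771730 → w_3 = 2.331607 - (34.909118)/(147.771730) = 2.095370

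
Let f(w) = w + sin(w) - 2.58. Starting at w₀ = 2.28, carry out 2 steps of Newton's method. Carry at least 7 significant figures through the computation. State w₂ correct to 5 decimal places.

Newton update: w ← w − f(w)/f'(w).
f'(w) = 1 + cos(w)
w_0 = 2.280000: f = 0.458881, f' = 0.348770 → w_1 = 2.280000 - (0.458881)/(0.348770) = 0.964290
w_1 = 0.964290: f = -0.794066, f' = 1.570001 → w_2 = 0.964290 - (-0.794066)/(1.570001) = 1.470064

1.47006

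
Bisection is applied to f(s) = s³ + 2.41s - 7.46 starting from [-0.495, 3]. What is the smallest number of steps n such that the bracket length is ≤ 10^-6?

Initial width b − a = 3 − -0.495 = 3.495000.
After n steps the width is (b−a)/2^n; need (b−a)/2^n ≤ 10^-6.
So n ≥ log₂(3.495000/10^-6) = log₂(3495000.0000) ≈ 21.7369.
Hence n = 22.

22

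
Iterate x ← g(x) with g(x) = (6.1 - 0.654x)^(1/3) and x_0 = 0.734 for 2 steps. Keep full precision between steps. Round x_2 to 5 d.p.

x_1 = g(0.734000) = 1.777916
x_2 = g(1.777916) = 1.702792

1.70279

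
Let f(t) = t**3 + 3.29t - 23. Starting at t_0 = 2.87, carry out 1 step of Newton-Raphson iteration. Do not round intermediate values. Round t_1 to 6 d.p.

2.509930

f'(t) = 3t**2 + 3.29
t_0 = 2.870000: f = 10.082203, f' = 28.000700 → t_1 = 2.870000 - (10.082203)/(28.000700) = 2.509930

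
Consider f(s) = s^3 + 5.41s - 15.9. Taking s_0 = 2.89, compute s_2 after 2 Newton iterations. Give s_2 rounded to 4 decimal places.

1.8478

f'(s) = 3s^2 + 5.41
s_0 = 2.890000: f = 23.872469, f' = 30.466300 → s_1 = 2.890000 - (23.872469)/(30.466300) = 2.106430
s_1 = 2.106430: f = 4.842122, f' = 18.721146 → s_2 = 2.106430 - (4.842122)/(18.721146) = 1.847786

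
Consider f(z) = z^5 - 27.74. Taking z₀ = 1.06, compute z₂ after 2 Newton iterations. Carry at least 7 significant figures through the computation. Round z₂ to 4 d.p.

f'(z) = 5z⁴
z_0 = 1.060000: f = -26.401774, f' = 6.312385 → z_1 = 1.060000 - (-26.401774)/(6.312385) = 5.242536
z_1 = 5.242536: f = 3932.367355, f' = 3776.900744 → z_2 = 5.242536 - (3932.367355)/(3776.900744) = 4.201373

4.2014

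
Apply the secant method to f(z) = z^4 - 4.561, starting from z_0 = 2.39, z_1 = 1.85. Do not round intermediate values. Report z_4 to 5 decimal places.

1.47230

f(z_0) = 28.067086, f(z_1) = 7.152506
z_2 = 1.850000 - (7.152506)·(1.850000 - 2.390000)/(7.152506 - (28.067086)) = 1.665327; f(z_2) = 3.130275
z_3 = 1.665327 - (3.130275)·(1.665327 - 1.850000)/(3.130275 - (7.152506)) = 1.521607; f(z_3) = 0.799556
z_4 = 1.521607 - (0.799556)·(1.521607 - 1.665327)/(0.799556 - (3.130275)) = 1.472303; f(z_4) = 0.137825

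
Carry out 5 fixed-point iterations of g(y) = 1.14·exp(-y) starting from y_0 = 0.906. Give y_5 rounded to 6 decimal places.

y_1 = g(0.906000) = 0.460717
y_2 = g(0.460717) = 0.719148
y_3 = g(0.719148) = 0.555371
y_4 = g(0.555371) = 0.654200
y_5 = g(0.654200) = 0.592638

0.592638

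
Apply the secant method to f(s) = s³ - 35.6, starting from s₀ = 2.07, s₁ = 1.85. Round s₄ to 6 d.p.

3.146917

Secant update: s_(k+1) = s_k − f(s_k)·(s_k − s_(k-1))/(f(s_k) − f(s_(k-1))).
f(s_0) = -26.730257, f(s_1) = -29.268375
s_2 = 1.850000 - (-29.268375)·(1.850000 - 2.070000)/(-29.268375 - (-26.730257)) = 4.386936; f(s_2) = 48.827484
s_3 = 4.386936 - (48.827484)·(4.386936 - 1.850000)/(48.827484 - (-29.268375)) = 2.800780; f(s_3) = -13.629647
s_4 = 2.800780 - (-13.629647)·(2.800780 - 4.386936)/(-13.629647 - (48.827484)) = 3.146917; f(s_4) = -4.435796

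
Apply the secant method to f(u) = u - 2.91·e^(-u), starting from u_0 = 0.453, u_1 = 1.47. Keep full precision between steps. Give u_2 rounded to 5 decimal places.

1.09940

Secant update: u_(k+1) = u_k − f(u_k)·(u_k − u_(k-1))/(f(u_k) − f(u_(k-1))).
f(u_0) = -1.396940, f(u_1) = 0.800917
u_2 = 1.470000 - (0.800917)·(1.470000 - 0.453000)/(0.800917 - (-1.396940)) = 1.099397; f(u_2) = 0.130158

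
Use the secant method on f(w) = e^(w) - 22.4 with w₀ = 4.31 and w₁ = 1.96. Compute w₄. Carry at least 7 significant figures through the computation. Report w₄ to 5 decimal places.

2.96127

f(w_0) = 52.040489, f(w_1) = -15.300673
w_2 = 1.960000 - (-15.300673)·(1.960000 - 4.310000)/(-15.300673 - (52.040489)) = 2.493947; f(w_2) = -10.291029
w_3 = 2.493947 - (-10.291029)·(2.493947 - 1.960000)/(-10.291029 - (-15.300673)) = 3.590803; f(w_3) = 13.863182
w_4 = 3.590803 - (13.863182)·(3.590803 - 2.493947)/(13.863182 - (-10.291029)) = 2.961268; f(w_4) = -3.077543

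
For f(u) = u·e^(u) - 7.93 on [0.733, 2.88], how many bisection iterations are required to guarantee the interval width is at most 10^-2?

8

Initial width b − a = 2.88 − 0.733 = 2.147000.
After n steps the width is (b−a)/2^n; need (b−a)/2^n ≤ 10^-2.
So n ≥ log₂(2.147000/10^-2) = log₂(214.7000) ≈ 7.7462.
Hence n = 8.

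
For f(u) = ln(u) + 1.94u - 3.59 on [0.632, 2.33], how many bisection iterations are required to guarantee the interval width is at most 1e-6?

Initial width b − a = 2.33 − 0.632 = 1.698000.
After n steps the width is (b−a)/2^n; need (b−a)/2^n ≤ 1e-6.
So n ≥ log₂(1.698000/1e-6) = log₂(1698000.0000) ≈ 20.6954.
Hence n = 21.

21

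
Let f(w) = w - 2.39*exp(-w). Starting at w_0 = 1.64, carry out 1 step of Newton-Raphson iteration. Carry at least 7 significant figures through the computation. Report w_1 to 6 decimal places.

Newton update: w ← w − f(w)/f'(w).
f'(w) = 1 + 2.39*exp(-w)
w_0 = 1.640000: f = 1.176388, f' = 1.463612 → w_1 = 1.640000 - (1.176388)/(1.463612) = 0.836244

0.836244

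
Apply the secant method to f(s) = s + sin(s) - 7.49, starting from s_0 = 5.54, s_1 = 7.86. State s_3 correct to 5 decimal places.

6.86125

f(s_0) = -2.626637, f(s_1) = 1.369982
s_2 = 7.860000 - (1.369982)·(7.860000 - 5.540000)/(1.369982 - (-2.626637)) = 7.064738; f(s_2) = 0.279121
s_3 = 7.064738 - (0.279121)·(7.064738 - 7.860000)/(0.279121 - (1.369982)) = 6.861253; f(s_3) = -0.082340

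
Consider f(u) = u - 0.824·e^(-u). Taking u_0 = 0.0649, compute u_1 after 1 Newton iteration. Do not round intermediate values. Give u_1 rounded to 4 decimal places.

Newton update: u ← u − f(u)/f'(u).
f'(u) = 1 + 0.824·e^(-u)
u_0 = 0.064900: f = -0.707321, f' = 1.772221 → u_1 = 0.064900 - (-0.707321)/(1.772221) = 0.464016

0.4640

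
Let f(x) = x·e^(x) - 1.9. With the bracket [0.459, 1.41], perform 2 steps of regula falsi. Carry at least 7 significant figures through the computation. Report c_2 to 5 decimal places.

f(0.459000) = -1.173637, f(1.410000) = 3.875297
step 1: c = 0.680062, f(c) = -0.557557 < 0 → new bracket [0.680062, 1.410000]
step 2: c = 0.771873, f(c) = -0.229811 < 0 → new bracket [0.771873, 1.410000]

0.77187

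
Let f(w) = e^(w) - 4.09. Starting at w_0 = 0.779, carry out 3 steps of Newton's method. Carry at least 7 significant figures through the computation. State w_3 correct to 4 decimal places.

f'(w) = e^(w)
w_0 = 0.779000: f = -1.910708, f' = 2.179292 → w_1 = 0.779000 - (-1.910708)/(2.179292) = 1.655756
w_1 = 1.655756: f = 1.147040, f' = 5.237040 → w_2 = 1.655756 - (1.147040)/(5.237040) = 1.436732
w_2 = 1.436732: f = 0.116925, f' = 4.206925 → w_3 = 1.436732 - (0.116925)/(4.206925) = 1.408939

1.4089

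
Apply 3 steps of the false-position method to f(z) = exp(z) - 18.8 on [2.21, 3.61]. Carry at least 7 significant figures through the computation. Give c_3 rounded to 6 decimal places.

False-position update: c = (a·f(b) − b·f(a))/(f(b) − f(a)); replace the endpoint whose sign matches f(c).
f(2.210000) = -9.684284, f(3.610000) = 18.166053
step 1: c = 2.696816, f(c) = -3.967566 < 0 → new bracket [2.696816, 3.610000]
step 2: c = 2.860509, f(c) = -1.329580 < 0 → new bracket [2.860509, 3.610000]
step 3: c = 2.911624, f(c) = -0.413373 < 0 → new bracket [2.911624, 3.610000]

2.911624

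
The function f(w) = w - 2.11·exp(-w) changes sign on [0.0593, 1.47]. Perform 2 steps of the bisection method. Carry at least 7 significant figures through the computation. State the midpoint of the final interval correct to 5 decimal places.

0.94099

f(0.059300) = -1.929215, f(1.470000) = 0.984857 (opposite signs)
step 1: m = 0.764650, f(m) = -0.217548 < 0 → root in [0.764650, 1.470000]
step 2: m = 1.117325, f(m) = 0.427031 > 0 → root in [0.764650, 1.117325]
Midpoint of [0.764650, 1.117325] = 0.940987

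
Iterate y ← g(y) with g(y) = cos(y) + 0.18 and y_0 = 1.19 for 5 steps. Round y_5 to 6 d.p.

y_1 = g(1.190000) = 0.551660
y_2 = g(0.551660) = 1.031656
y_3 = g(1.031656) = 0.693399
y_4 = g(0.693399) = 0.949078
y_5 = g(0.949078) = 0.762433

0.762433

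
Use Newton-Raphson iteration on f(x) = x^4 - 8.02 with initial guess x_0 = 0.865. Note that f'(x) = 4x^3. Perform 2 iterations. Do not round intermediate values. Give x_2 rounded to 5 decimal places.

2.84810

x_0 = 0.865000: f = -7.460159, f' = 2.588858 → x_1 = 0.865000 - (-7.460159)/(2.588858) = 3.746640
x_1 = 3.746640: f = 189.026201, f' = 210.371082 → x_2 = 3.746640 - (189.026201)/(210.371082) = 2.848103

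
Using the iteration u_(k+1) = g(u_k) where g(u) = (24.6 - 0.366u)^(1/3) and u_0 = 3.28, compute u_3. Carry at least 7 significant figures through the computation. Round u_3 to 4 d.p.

2.8664

u_1 = g(3.280000) = 2.860239
u_2 = g(2.860239) = 2.866485
u_3 = g(2.866485) = 2.866392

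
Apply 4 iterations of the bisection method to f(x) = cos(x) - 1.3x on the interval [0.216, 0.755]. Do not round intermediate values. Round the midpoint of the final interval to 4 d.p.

0.6371

f(0.216000) = 0.695963, f(0.755000) = -0.253228 (opposite signs)
step 1: m = 0.485500, f(m) = 0.253292 > 0 → root in [0.485500, 0.755000]
step 2: m = 0.620250, f(m) = 0.007408 > 0 → root in [0.620250, 0.755000]
step 3: m = 0.687625, f(m) = -0.121157 < 0 → root in [0.620250, 0.687625]
step 4: m = 0.653937, f(m) = -0.056424 < 0 → root in [0.620250, 0.653937]
Midpoint of [0.620250, 0.653937] = 0.637094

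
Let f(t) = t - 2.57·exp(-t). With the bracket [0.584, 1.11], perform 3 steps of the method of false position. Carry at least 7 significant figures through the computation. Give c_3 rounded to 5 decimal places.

f(0.584000) = -0.849195, f(1.110000) = 0.263033
step 1: c = 0.985605, f(c) = 0.026447 > 0 → new bracket [0.584000, 0.985605]
step 2: c = 0.973475, f(c) = 0.002612 > 0 → new bracket [0.584000, 0.973475]
step 3: c = 0.972281, f(c) = 0.000258 > 0 → new bracket [0.584000, 0.972281]

0.97228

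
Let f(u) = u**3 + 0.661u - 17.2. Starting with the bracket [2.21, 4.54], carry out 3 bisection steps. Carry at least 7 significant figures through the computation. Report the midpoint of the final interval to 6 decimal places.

f(2.210000) = -4.945329, f(4.540000) = 79.377604 (opposite signs)
step 1: m = 3.375000, f(m) = 23.474234 > 0 → root in [2.210000, 3.375000]
step 2: m = 2.792500, f(m) = 6.421915 > 0 → root in [2.210000, 2.792500]
step 3: m = 2.501250, f(m) = 0.101775 > 0 → root in [2.210000, 2.501250]
Midpoint of [2.210000, 2.501250] = 2.355625

2.355625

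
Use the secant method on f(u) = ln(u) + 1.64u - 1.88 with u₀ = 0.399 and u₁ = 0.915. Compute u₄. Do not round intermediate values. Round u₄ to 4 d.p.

Secant update: u_(k+1) = u_k − f(u_k)·(u_k − u_(k-1))/(f(u_k) − f(u_(k-1))).
f(u_0) = -2.144434, f(u_1) = -0.468231
u_2 = 0.915000 - (-0.468231)·(0.915000 - 0.399000)/(-0.468231 - (-2.144434)) = 1.059140; f(u_2) = -0.085554
u_3 = 1.059140 - (-0.085554)·(1.059140 - 0.915000)/(-0.085554 - (-0.468231)) = 1.091365; f(u_3) = -0.002733
u_4 = 1.091365 - (-0.002733)·(1.091365 - 1.059140)/(-0.002733 - (-0.085554)) = 1.092428; f(u_4) = -0.000015

1.0924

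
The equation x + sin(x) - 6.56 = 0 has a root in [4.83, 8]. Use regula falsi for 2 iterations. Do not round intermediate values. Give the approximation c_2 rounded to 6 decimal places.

6.409256

False-position update: c = (a·f(b) − b·f(a))/(f(b) − f(a)); replace the endpoint whose sign matches f(c).
f(4.830000) = -2.723092, f(8.000000) = 2.429358
step 1: c = 6.505359, f(c) = 0.165708 > 0 → new bracket [4.830000, 6.505359]
step 2: c = 6.409256, f(c) = -0.025007 < 0 → new bracket [6.409256, 6.505359]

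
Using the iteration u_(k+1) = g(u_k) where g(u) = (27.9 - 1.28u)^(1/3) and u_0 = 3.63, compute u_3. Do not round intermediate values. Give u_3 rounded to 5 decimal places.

u_1 = g(3.630000) = 2.854281
u_2 = g(2.854281) = 2.894342
u_3 = g(2.894342) = 2.892300

2.89230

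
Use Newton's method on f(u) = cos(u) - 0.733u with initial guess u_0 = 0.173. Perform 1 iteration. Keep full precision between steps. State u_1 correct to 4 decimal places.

1.1212

Newton update: u ← u − f(u)/f'(u).
f'(u) = -sin(u) - 0.733
u_0 = 0.173000: f = 0.858264, f' = -0.905138 → u_1 = 0.173000 - (0.858264)/(-0.905138) = 1.121213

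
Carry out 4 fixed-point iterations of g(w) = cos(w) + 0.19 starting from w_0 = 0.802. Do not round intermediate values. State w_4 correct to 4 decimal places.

w_1 = g(0.802000) = 0.885271
w_2 = g(0.885271) = 0.823080
w_3 = g(0.823080) = 0.869966
w_4 = g(0.869966) = 0.834853

0.8349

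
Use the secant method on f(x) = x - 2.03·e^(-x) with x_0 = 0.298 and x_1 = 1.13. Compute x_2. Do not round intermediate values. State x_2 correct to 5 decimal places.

0.89557

Secant update: x_(k+1) = x_k − f(x_k)·(x_k − x_(k-1))/(f(x_k) − f(x_(k-1))).
f(x_0) = -1.208872, f(x_1) = 0.474242
x_2 = 1.130000 - (0.474242)·(1.130000 - 0.298000)/(0.474242 - (-1.208872)) = 0.895572; f(x_2) = 0.066572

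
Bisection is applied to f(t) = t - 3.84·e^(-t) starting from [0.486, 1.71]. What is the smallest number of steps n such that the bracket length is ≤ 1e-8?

27

Initial width b − a = 1.71 − 0.486 = 1.224000.
After n steps the width is (b−a)/2^n; need (b−a)/2^n ≤ 1e-8.
So n ≥ log₂(1.224000/1e-8) = log₂(122400000.0000) ≈ 26.8670.
Hence n = 27.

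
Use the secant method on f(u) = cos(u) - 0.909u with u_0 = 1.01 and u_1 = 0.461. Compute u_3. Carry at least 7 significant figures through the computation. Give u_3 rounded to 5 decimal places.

Secant update: u_(k+1) = u_k − f(u_k)·(u_k − u_(k-1))/(f(u_k) − f(u_(k-1))).
f(u_0) = -0.386229, f(u_1) = 0.476559
u_2 = 0.461000 - (0.476559)·(0.461000 - 1.010000)/(0.476559 - (-0.386229)) = 0.764239; f(u_2) = 0.027216
u_3 = 0.764239 - (0.027216)·(0.764239 - 0.461000)/(0.027216 - (0.476559)) = 0.782606; f(u_3) = -0.002310

0.78261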